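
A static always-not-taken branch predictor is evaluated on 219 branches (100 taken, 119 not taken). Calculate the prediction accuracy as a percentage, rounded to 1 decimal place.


Predictor: always-not-taken
Correct predictions = 119
Accuracy = 119 / 219 * 100 = 54.3%

54.3


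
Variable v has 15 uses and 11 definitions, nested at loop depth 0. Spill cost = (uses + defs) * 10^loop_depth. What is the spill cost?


uses + defs = 15 + 11 = 26
10^0 = 1
Spill cost = 26 * 1 = 26

26


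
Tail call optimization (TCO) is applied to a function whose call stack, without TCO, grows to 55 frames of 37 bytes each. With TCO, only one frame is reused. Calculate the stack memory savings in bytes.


Without TCO: 55 * 37 = 2035 bytes
With TCO: reuse 1 frame = 37 bytes
Savings = 2035 - 37 = 1998

1998


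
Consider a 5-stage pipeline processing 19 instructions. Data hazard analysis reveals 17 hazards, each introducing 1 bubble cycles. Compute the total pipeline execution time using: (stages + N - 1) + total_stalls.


Base cycles = 5 + 19 - 1 = 23
Total stalls = 17 * 1 = 17
Total = 23 + 17 = 40

40


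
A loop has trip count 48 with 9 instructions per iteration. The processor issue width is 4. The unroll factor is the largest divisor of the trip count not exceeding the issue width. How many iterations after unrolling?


Largest divisor of 48 <= 4 is 4
New iterations = 48 / 4 = 12

12


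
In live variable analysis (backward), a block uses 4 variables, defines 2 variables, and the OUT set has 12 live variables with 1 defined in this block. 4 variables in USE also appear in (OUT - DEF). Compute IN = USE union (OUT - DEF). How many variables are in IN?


OUT - DEF: 12 - 1 = 11
|IN| = |USE| + |OUT - DEF| - |USE ∩ (OUT - DEF)| = 4 + 11 - 4 = 11

11


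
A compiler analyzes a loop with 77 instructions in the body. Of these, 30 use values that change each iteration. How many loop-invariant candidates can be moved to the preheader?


Invariant candidates = total - loop-dependent
= 77 - 30 = 47

47


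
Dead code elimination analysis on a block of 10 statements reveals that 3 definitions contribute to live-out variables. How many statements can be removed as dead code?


Dead code = total statements - live definitions
= 10 - 3 = 7

7


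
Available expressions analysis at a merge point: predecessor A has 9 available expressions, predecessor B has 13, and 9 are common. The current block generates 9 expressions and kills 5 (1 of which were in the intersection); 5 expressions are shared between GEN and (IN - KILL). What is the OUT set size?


IN = intersection of predecessors = 9
IN - KILL = 9 - 1 = 8
|OUT| = |GEN| + |IN - KILL| - |GEN ∩ (IN - KILL)| = 9 + 8 - 5 = 12

12


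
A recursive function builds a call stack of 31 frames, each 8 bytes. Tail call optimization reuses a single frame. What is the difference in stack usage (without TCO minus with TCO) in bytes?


Without TCO: 31 * 8 = 248 bytes
With TCO: reuse 1 frame = 8 bytes
Savings = 248 - 8 = 240

240


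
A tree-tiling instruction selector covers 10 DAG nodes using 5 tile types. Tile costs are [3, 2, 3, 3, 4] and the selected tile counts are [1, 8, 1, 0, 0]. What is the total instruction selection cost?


Total cost = sum(count_i * cost_i)
= 1*3 + 8*2 + 1*3 + 0*3 + 0*4
= 22

22


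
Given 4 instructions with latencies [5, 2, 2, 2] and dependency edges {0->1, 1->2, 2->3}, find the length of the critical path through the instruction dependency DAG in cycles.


Compute longest path through dependency graph: dist(Ik) = max over predecessors of dist + latency(Ik).
dist(I0) = latency 5 = 5
dist(I1) = dist(I0) + 2 = 5 + 2 = 7
dist(I2) = dist(I1) + 2 = 7 + 2 = 9
dist(I3) = dist(I2) + 2 = 9 + 2 = 11
Critical path = max dist = 11

11


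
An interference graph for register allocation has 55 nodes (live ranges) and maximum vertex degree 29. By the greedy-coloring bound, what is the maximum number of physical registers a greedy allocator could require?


Greedy coloring never needs more than (max_degree + 1) colors: when coloring a vertex, at most max_degree neighbors are already colored.
Upper bound = 29 + 1 = 30

30


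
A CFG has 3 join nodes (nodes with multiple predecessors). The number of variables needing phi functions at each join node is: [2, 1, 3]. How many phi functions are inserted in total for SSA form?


Total phi functions = sum of phi functions at each join node
= 2 + 1 + 3 = 6

6


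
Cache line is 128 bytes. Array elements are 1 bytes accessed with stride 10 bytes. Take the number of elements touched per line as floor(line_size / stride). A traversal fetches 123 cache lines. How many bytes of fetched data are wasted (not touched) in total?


Elements per line = floor(128 / 10) = 12
Bytes used per line = 12 * 1 = 12
Wasted per line = 128 - 12 = 116
Total wasted = 116 * 123 = 14268

14268


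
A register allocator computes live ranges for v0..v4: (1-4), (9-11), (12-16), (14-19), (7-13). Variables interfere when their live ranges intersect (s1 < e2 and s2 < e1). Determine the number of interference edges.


Check all pairs for overlapping intervals.
Two intervals (s1,e1) and (s2,e2) overlap if s1 < e2 and s2 < e1.
v0 (1-4) vs v1..v4: overlaps none -> 0
v1 (9-11) vs v2..v4: overlaps v4 -> 1
v2 (12-16) vs v3..v4: overlaps v3, v4 -> 2
v3 (14-19) vs v4: overlaps none -> 0
Total overlapping pairs = 0 + 1 + 2 + 0 = 3

3


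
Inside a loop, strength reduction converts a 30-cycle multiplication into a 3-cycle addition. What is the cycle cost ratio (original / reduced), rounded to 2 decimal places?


Ratio = mult_cost / add_cost = 30 / 3 = 10.0

10.0


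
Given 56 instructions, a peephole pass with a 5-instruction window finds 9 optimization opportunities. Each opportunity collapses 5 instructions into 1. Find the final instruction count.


Each match removes 4 instructions.
Total removed = 9 * 4 = 36
Remaining = 56 - 36 = 20

20


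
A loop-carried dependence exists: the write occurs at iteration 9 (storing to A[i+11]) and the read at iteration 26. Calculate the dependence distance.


Distance = read iteration - write iteration
= 26 - 9 = 17

17


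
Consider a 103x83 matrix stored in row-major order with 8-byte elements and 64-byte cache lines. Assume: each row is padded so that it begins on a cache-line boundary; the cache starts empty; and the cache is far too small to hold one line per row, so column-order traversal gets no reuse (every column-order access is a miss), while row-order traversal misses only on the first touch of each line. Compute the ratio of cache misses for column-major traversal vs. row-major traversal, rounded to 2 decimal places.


Each row occupies 83 * 8 = 664 bytes and starts on a line boundary, so it spans ceil(664 / 64) = 11 cache lines.
Row-major traversal misses (one per line touched): 103 * ceil(83 * 8 / 64) = 1133
Column-major traversal misses (no reuse, every access misses): 103 * 83 = 8549
Ratio = 8549 / 1133 = 7.55

7.55


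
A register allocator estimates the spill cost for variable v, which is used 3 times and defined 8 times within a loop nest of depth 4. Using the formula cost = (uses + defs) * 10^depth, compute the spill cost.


uses + defs = 3 + 8 = 11
10^4 = 10000
Spill cost = 11 * 10000 = 110000

110000


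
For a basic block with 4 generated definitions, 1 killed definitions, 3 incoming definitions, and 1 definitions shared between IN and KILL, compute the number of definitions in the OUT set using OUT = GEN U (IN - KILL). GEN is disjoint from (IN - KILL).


IN - KILL: 3 - 1 = 2 surviving definitions
OUT = GEN + surviving = 4 + 2 = 6

6


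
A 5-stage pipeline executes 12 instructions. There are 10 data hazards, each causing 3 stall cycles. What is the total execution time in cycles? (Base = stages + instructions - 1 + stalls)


Base cycles = 5 + 12 - 1 = 16
Total stalls = 10 * 3 = 30
Total = 16 + 30 = 46

46


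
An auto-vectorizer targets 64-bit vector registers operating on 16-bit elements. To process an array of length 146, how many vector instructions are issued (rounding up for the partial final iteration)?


Width = 64 / 16 = 4 elements per vector op
Iterations = ceil(146 / 4) = 37

37


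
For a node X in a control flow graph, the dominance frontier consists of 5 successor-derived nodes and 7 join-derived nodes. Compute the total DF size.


DF(X) = direct successor contributions + join point contributions
= 5 + 7 = 12

12


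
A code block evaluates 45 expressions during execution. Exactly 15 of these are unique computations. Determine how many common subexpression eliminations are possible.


CSE count = total expressions - unique expressions
= 45 - 15 = 30

30


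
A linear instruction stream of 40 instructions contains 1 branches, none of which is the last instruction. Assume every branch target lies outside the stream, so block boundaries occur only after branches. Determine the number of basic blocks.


With no in-sequence branch targets, the leaders are the first instruction plus the instruction after each branch.
Number of basic blocks = branches + 1
= 1 + 1 = 2

2


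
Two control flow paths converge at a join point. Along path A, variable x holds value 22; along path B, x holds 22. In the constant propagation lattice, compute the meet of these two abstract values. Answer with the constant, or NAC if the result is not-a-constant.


Meet operation: if both paths give the same constant, result is that constant; if they differ, result is NAC (not-a-constant).
Path A: 22, Path B: 22 -> equal
Result: constant -> 22

22


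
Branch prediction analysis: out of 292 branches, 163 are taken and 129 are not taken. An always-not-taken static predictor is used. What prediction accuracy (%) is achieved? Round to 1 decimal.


Predictor: always-not-taken
Correct predictions = 129
Accuracy = 129 / 292 * 100 = 44.2%

44.2


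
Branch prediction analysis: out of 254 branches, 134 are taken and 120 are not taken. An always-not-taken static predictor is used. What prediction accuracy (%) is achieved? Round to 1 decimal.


Predictor: always-not-taken
Correct predictions = 120
Accuracy = 120 / 254 * 100 = 47.2%

47.2


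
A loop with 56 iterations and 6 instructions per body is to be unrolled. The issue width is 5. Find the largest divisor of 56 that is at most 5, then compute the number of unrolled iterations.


Largest divisor of 56 <= 5 is 4
New iterations = 56 / 4 = 14

14


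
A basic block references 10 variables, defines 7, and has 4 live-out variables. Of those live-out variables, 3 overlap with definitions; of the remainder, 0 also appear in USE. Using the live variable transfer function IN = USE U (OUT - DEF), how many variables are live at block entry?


OUT - DEF: 4 - 3 = 1
|IN| = |USE| + |OUT - DEF| - |USE ∩ (OUT - DEF)| = 10 + 1 - 0 = 11

11


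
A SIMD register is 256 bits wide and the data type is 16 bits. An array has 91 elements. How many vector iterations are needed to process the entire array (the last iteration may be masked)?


Width = 256 / 16 = 16 elements per vector op
Iterations = ceil(91 / 16) = 6

6


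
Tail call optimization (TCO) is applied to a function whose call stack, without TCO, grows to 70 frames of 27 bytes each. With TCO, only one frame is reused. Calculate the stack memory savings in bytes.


Without TCO: 70 * 27 = 1890 bytes
With TCO: reuse 1 frame = 27 bytes
Savings = 1890 - 27 = 1863

1863


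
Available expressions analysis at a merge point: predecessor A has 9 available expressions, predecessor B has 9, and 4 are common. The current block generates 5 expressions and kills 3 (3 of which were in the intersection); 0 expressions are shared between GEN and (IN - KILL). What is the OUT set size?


IN = intersection of predecessors = 4
IN - KILL = 4 - 3 = 1
|OUT| = |GEN| + |IN - KILL| - |GEN ∩ (IN - KILL)| = 5 + 1 - 0 = 6

6


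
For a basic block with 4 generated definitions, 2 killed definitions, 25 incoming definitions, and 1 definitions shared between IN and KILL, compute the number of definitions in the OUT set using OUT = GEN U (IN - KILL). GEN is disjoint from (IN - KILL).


IN - KILL: 25 - 1 = 24 surviving definitions
OUT = GEN + surviving = 4 + 24 = 28

28


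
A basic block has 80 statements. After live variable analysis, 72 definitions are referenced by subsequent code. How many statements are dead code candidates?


Dead code = total statements - live definitions
= 80 - 72 = 8

8


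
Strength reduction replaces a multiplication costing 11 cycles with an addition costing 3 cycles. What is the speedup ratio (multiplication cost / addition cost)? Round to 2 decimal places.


Ratio = mult_cost / add_cost = 11 / 3 = 3.67

3.67


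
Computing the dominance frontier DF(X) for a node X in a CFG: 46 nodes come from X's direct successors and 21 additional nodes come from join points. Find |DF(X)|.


DF(X) = direct successor contributions + join point contributions
= 46 + 21 = 67

67


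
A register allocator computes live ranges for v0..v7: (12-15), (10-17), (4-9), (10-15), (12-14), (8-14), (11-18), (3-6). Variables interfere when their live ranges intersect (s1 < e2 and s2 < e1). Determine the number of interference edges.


Check all pairs for overlapping intervals.
Two intervals (s1,e1) and (s2,e2) overlap if s1 < e2 and s2 < e1.
v0 (12-15) vs v1..v7: overlaps v1, v3, v4, v5, v6 -> 5
v1 (10-17) vs v2..v7: overlaps v3, v4, v5, v6 -> 4
v2 (4-9) vs v3..v7: overlaps v5, v7 -> 2
v3 (10-15) vs v4..v7: overlaps v4, v5, v6 -> 3
v4 (12-14) vs v5..v7: overlaps v5, v6 -> 2
v5 (8-14) vs v6..v7: overlaps v6 -> 1
v6 (11-18) vs v7: overlaps none -> 0
Total overlapping pairs = 5 + 4 + 2 + 3 + 2 + 1 + 0 = 17

17


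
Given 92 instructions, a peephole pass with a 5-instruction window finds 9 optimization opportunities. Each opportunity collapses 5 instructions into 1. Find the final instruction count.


Each match removes 4 instructions.
Total removed = 9 * 4 = 36
Remaining = 92 - 36 = 56

56


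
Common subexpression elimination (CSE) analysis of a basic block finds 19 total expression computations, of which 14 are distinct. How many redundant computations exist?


CSE count = total expressions - unique expressions
= 19 - 14 = 5

5


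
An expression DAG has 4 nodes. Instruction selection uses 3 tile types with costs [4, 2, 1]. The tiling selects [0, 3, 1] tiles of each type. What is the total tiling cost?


Total cost = sum(count_i * cost_i)
= 0*4 + 3*2 + 1*1
= 7

7


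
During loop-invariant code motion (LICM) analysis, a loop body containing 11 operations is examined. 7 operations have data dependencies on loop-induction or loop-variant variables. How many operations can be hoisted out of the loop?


Invariant candidates = total - loop-dependent
= 11 - 7 = 4

4


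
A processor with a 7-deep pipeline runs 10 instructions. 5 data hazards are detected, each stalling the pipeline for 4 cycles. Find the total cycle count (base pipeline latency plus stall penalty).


Base cycles = 7 + 10 - 1 = 16
Total stalls = 5 * 4 = 20
Total = 16 + 20 = 36

36


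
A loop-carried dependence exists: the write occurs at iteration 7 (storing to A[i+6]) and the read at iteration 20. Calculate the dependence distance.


Distance = read iteration - write iteration
= 20 - 7 = 13

13


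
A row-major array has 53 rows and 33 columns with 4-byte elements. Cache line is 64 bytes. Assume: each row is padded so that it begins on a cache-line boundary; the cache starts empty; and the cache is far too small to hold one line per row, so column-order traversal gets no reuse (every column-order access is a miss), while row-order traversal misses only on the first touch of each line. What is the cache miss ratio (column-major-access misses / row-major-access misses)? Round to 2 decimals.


Each row occupies 33 * 4 = 132 bytes and starts on a line boundary, so it spans ceil(132 / 64) = 3 cache lines.
Row-major traversal misses (one per line touched): 53 * ceil(33 * 4 / 64) = 159
Column-major traversal misses (no reuse, every access misses): 53 * 33 = 1749
Ratio = 1749 / 159 = 11.0

11.0


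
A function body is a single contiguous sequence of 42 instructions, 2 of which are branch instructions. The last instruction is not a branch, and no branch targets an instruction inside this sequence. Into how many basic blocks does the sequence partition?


With no in-sequence branch targets, the leaders are the first instruction plus the instruction after each branch.
Number of basic blocks = branches + 1
= 2 + 1 = 3

3


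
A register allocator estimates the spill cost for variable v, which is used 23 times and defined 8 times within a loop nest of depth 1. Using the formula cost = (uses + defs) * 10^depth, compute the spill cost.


uses + defs = 23 + 8 = 31
10^1 = 10
Spill cost = 31 * 10 = 310

310


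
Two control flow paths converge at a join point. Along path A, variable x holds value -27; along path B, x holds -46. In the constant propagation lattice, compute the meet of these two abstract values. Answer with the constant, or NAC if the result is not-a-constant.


Meet operation: if both paths give the same constant, result is that constant; if they differ, result is NAC (not-a-constant).
Path A: -27, Path B: -46 -> differ
Result: not-a-constant -> NAC

NAC


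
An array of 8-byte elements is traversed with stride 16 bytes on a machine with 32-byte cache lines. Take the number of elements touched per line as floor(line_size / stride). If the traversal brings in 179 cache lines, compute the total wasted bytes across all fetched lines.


Elements per line = floor(32 / 16) = 2
Bytes used per line = 2 * 8 = 16
Wasted per line = 32 - 16 = 16
Total wasted = 16 * 179 = 2864

2864


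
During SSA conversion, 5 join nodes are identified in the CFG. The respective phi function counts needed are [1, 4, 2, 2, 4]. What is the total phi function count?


Total phi functions = sum of phi functions at each join node
= 1 + 4 + 2 + 2 + 4 = 13

13


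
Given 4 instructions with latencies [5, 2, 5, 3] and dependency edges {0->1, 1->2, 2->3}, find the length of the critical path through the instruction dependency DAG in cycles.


Compute longest path through dependency graph: dist(Ik) = max over predecessors of dist + latency(Ik).
dist(I0) = latency 5 = 5
dist(I1) = dist(I0) + 2 = 5 + 2 = 7
dist(I2) = dist(I1) + 5 = 7 + 5 = 12
dist(I3) = dist(I2) + 3 = 12 + 3 = 15
Critical path = max dist = 15

15


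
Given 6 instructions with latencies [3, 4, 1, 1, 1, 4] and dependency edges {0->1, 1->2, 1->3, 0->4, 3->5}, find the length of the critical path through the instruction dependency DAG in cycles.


Compute longest path through dependency graph: dist(Ik) = max over predecessors of dist + latency(Ik).
dist(I0) = latency 3 = 3
dist(I1) = dist(I0) + 4 = 3 + 4 = 7
dist(I2) = dist(I1) + 1 = 7 + 1 = 8
dist(I3) = dist(I1) + 1 = 7 + 1 = 8
dist(I4) = dist(I0) + 1 = 3 + 1 = 4
dist(I5) = dist(I3) + 4 = 8 + 4 = 12
Critical path = max dist = 12

12


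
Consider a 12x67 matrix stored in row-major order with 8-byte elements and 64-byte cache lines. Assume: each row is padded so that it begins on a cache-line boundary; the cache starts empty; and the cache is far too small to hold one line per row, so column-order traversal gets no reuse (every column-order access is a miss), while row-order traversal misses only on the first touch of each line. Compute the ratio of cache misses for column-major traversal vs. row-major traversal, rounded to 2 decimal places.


Each row occupies 67 * 8 = 536 bytes and starts on a line boundary, so it spans ceil(536 / 64) = 9 cache lines.
Row-major traversal misses (one per line touched): 12 * ceil(67 * 8 / 64) = 108
Column-major traversal misses (no reuse, every access misses): 12 * 67 = 804
Ratio = 804 / 108 = 7.44

7.44


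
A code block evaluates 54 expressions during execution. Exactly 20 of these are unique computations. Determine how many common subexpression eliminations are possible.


CSE count = total expressions - unique expressions
= 54 - 20 = 34

34


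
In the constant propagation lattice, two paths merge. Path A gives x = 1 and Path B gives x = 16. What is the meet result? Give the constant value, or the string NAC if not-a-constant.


Meet operation: if both paths give the same constant, result is that constant; if they differ, result is NAC (not-a-constant).
Path A: 1, Path B: 16 -> differ
Result: not-a-constant -> NAC

NAC


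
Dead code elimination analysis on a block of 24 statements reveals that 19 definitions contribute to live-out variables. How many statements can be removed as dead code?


Dead code = total statements - live definitions
= 24 - 19 = 5

5


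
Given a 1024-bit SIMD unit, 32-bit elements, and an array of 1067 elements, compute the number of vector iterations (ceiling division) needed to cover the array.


Width = 1024 / 32 = 32 elements per vector op
Iterations = ceil(1067 / 32) = 34

34


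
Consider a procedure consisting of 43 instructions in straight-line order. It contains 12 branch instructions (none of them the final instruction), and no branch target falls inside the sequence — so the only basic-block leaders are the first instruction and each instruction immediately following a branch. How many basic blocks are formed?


With no in-sequence branch targets, the leaders are the first instruction plus the instruction after each branch.
Number of basic blocks = branches + 1
= 12 + 1 = 13

13


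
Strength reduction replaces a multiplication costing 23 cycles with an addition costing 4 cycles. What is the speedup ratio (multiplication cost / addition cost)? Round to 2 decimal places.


Ratio = mult_cost / add_cost = 23 / 4 = 5.75

5.75


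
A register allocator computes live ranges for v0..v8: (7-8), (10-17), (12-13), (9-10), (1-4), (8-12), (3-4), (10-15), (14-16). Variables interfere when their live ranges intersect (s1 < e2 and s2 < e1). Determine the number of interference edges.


Check all pairs for overlapping intervals.
Two intervals (s1,e1) and (s2,e2) overlap if s1 < e2 and s2 < e1.
v0 (7-8) vs v1..v8: overlaps none -> 0
v1 (10-17) vs v2..v8: overlaps v2, v5, v7, v8 -> 4
v2 (12-13) vs v3..v8: overlaps v7 -> 1
v3 (9-10) vs v4..v8: overlaps v5 -> 1
v4 (1-4) vs v5..v8: overlaps v6 -> 1
v5 (8-12) vs v6..v8: overlaps v7 -> 1
v6 (3-4) vs v7..v8: overlaps none -> 0
v7 (10-15) vs v8: overlaps v8 -> 1
Total overlapping pairs = 0 + 4 + 1 + 1 + 1 + 1 + 0 + 1 = 9

9


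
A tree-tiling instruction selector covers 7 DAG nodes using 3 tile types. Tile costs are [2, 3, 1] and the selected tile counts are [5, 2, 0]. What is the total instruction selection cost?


Total cost = sum(count_i * cost_i)
= 5*2 + 2*3 + 0*1
= 16

16


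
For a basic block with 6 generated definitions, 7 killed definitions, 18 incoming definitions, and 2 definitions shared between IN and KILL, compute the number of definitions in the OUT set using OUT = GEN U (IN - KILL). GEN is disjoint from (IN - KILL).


IN - KILL: 18 - 2 = 16 surviving definitions
OUT = GEN + surviving = 6 + 16 = 22

22


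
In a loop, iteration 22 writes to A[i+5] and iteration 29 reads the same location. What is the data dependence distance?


Distance = read iteration - write iteration
= 29 - 22 = 7

7


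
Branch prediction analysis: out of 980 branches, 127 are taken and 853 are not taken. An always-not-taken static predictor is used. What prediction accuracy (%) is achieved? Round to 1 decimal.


Predictor: always-not-taken
Correct predictions = 853
Accuracy = 853 / 980 * 100 = 87.0%

87.0


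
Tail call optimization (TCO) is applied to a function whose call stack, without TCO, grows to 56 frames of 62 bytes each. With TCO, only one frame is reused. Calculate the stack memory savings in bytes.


Without TCO: 56 * 62 = 3472 bytes
With TCO: reuse 1 frame = 62 bytes
Savings = 3472 - 62 = 3410

3410


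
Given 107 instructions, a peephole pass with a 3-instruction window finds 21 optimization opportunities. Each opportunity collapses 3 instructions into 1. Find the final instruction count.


Each match removes 2 instructions.
Total removed = 21 * 2 = 42
Remaining = 107 - 42 = 65

65


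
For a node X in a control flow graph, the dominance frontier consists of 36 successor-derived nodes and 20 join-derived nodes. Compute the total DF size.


DF(X) = direct successor contributions + join point contributions
= 36 + 20 = 56

56


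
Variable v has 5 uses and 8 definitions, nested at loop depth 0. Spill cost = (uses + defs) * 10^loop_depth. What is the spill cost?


uses + defs = 5 + 8 = 13
10^0 = 1
Spill cost = 13 * 1 = 13

13


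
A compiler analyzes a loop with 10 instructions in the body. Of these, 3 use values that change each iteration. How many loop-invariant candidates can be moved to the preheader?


Invariant candidates = total - loop-dependent
= 10 - 3 = 7

7


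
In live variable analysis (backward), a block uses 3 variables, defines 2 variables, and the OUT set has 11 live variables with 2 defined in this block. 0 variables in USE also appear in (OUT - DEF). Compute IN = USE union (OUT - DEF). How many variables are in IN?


OUT - DEF: 11 - 2 = 9
|IN| = |USE| + |OUT - DEF| - |USE ∩ (OUT - DEF)| = 3 + 9 - 0 = 12

12


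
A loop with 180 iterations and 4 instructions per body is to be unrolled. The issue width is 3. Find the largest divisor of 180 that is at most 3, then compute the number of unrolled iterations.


Largest divisor of 180 <= 3 is 3
New iterations = 180 / 3 = 60

60


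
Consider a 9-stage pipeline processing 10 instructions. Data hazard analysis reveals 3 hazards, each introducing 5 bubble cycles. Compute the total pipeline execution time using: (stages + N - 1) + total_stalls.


Base cycles = 9 + 10 - 1 = 18
Total stalls = 3 * 5 = 15
Total = 18 + 15 = 33

33


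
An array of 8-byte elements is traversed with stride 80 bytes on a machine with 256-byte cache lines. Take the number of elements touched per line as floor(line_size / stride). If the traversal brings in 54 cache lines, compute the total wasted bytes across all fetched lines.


Elements per line = floor(256 / 80) = 3
Bytes used per line = 3 * 8 = 24
Wasted per line = 256 - 24 = 232
Total wasted = 232 * 54 = 12528

12528


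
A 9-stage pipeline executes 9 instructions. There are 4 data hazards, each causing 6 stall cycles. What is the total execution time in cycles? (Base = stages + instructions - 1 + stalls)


Base cycles = 9 + 9 - 1 = 17
Total stalls = 4 * 6 = 24
Total = 17 + 24 = 41

41


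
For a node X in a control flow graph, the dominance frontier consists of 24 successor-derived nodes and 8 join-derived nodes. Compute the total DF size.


DF(X) = direct successor contributions + join point contributions
= 24 + 8 = 32

32


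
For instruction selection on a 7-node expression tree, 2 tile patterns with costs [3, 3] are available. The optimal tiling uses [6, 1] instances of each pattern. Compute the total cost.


Total cost = sum(count_i * cost_i)
= 6*3 + 1*3
= 21

21


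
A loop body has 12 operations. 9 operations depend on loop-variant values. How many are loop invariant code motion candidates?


Invariant candidates = total - loop-dependent
= 12 - 9 = 3

3


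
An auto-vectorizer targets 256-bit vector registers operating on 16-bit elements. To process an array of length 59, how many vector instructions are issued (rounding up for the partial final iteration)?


Width = 256 / 16 = 16 elements per vector op
Iterations = ceil(59 / 16) = 4

4


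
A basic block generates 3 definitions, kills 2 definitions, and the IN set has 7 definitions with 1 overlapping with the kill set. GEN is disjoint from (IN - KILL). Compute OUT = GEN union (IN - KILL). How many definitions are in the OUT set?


IN - KILL: 7 - 1 = 6 surviving definitions
OUT = GEN + surviving = 3 + 6 = 9

9


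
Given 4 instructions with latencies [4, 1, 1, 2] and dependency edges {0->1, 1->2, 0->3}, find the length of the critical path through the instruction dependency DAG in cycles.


Compute longest path through dependency graph: dist(Ik) = max over predecessors of dist + latency(Ik).
dist(I0) = latency 4 = 4
dist(I1) = dist(I0) + 1 = 4 + 1 = 5
dist(I2) = dist(I1) + 1 = 5 + 1 = 6
dist(I3) = dist(I0) + 2 = 4 + 2 = 6
Critical path = max dist = 6

6


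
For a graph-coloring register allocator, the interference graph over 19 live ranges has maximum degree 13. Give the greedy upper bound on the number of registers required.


Greedy coloring never needs more than (max_degree + 1) colors: when coloring a vertex, at most max_degree neighbors are already colored.
Upper bound = 13 + 1 = 14

14


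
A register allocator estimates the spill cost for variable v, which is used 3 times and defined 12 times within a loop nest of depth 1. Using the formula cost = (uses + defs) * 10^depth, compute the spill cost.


uses + defs = 3 + 12 = 15
10^1 = 10
Spill cost = 15 * 10 = 150

150


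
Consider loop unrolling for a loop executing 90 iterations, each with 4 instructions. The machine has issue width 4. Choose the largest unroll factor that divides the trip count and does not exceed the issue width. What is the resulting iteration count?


Largest divisor of 90 <= 4 is 3
New iterations = 90 / 3 = 30

30


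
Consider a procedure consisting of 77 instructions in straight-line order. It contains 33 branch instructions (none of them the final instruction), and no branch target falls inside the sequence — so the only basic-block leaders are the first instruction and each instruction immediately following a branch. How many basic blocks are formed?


With no in-sequence branch targets, the leaders are the first instruction plus the instruction after each branch.
Number of basic blocks = branches + 1
= 33 + 1 = 34

34


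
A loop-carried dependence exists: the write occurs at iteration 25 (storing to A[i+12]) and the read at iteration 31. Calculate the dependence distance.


Distance = read iteration - write iteration
= 31 - 25 = 6

6


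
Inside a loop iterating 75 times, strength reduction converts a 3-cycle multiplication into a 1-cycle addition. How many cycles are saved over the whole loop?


Per-iteration saving = 3 - 1 = 2
Total saved = 75 * 2 = 150

150


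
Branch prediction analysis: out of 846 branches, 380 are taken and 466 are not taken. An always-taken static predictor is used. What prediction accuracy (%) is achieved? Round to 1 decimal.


Predictor: always-taken
Correct predictions = 380
Accuracy = 380 / 846 * 100 = 44.9%

44.9


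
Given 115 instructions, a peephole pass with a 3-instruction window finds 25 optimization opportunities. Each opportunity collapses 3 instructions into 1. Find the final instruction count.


Each match removes 2 instructions.
Total removed = 25 * 2 = 50
Remaining = 115 - 50 = 65

65


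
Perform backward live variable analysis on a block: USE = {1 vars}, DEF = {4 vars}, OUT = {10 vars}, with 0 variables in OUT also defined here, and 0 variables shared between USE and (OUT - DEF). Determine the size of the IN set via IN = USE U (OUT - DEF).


OUT - DEF: 10 - 0 = 10
|IN| = |USE| + |OUT - DEF| - |USE ∩ (OUT - DEF)| = 1 + 10 - 0 = 11

11


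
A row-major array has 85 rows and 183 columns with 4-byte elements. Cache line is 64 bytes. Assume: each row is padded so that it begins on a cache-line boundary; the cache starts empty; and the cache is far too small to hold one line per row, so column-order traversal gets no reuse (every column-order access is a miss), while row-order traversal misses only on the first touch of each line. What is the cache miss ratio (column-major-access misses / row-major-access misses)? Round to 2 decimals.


Each row occupies 183 * 4 = 732 bytes and starts on a line boundary, so it spans ceil(732 / 64) = 12 cache lines.
Row-major traversal misses (one per line touched): 85 * ceil(183 * 4 / 64) = 1020
Column-major traversal misses (no reuse, every access misses): 85 * 183 = 15555
Ratio = 15555 / 1020 = 15.25

15.25


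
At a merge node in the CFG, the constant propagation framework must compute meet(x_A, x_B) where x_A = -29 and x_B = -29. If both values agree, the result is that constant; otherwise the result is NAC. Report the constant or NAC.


Meet operation: if both paths give the same constant, result is that constant; if they differ, result is NAC (not-a-constant).
Path A: -29, Path B: -29 -> equal
Result: constant -> -29

-29


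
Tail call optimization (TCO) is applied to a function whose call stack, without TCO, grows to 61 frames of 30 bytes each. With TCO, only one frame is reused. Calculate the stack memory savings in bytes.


Without TCO: 61 * 30 = 1830 bytes
With TCO: reuse 1 frame = 30 bytes
Savings = 1830 - 30 = 1800

1800


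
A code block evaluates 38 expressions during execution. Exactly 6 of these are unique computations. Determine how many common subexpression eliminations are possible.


CSE count = total expressions - unique expressions
= 38 - 6 = 32

32


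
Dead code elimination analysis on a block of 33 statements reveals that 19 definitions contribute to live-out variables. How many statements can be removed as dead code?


Dead code = total statements - live definitions
= 33 - 19 = 14

14


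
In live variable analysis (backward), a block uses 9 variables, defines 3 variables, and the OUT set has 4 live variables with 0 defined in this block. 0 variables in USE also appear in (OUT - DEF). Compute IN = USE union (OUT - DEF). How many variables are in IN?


OUT - DEF: 4 - 0 = 4
|IN| = |USE| + |OUT - DEF| - |USE ∩ (OUT - DEF)| = 9 + 4 - 0 = 13

13


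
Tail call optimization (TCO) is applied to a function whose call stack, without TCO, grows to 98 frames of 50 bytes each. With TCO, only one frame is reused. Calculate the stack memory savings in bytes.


Without TCO: 98 * 50 = 4900 bytes
With TCO: reuse 1 frame = 50 bytes
Savings = 4900 - 50 = 4850

4850


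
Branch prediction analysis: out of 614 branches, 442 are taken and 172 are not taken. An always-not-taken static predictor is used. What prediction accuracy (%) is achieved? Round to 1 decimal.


Predictor: always-not-taken
Correct predictions = 172
Accuracy = 172 / 614 * 100 = 28.0%

28.0


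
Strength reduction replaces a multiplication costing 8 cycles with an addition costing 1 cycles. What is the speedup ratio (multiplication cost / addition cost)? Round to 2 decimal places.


Ratio = mult_cost / add_cost = 8 / 1 = 8.0

8.0


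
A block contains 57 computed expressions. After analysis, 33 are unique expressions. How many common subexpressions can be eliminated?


CSE count = total expressions - unique expressions
= 57 - 33 = 24

24


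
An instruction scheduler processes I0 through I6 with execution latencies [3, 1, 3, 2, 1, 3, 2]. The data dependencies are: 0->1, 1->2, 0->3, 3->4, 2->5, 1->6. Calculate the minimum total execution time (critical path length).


Compute longest path through dependency graph: dist(Ik) = max over predecessors of dist + latency(Ik).
dist(I0) = latency 3 = 3
dist(I1) = dist(I0) + 1 = 3 + 1 = 4
dist(I2) = dist(I1) + 3 = 4 + 3 = 7
dist(I3) = dist(I0) + 2 = 3 + 2 = 5
dist(I4) = dist(I3) + 1 = 5 + 1 = 6
dist(I5) = dist(I2) + 3 = 7 + 3 = 10
dist(I6) = dist(I1) + 2 = 4 + 2 = 6
Critical path = max dist = 10

10


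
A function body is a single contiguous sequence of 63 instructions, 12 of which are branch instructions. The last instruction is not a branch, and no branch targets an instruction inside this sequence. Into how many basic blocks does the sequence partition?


With no in-sequence branch targets, the leaders are the first instruction plus the instruction after each branch.
Number of basic blocks = branches + 1
= 12 + 1 = 13

13


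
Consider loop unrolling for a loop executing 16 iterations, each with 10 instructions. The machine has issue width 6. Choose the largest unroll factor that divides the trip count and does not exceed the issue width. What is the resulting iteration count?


Largest divisor of 16 <= 6 is 4
New iterations = 16 / 4 = 4

4


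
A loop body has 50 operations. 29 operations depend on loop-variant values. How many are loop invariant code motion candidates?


Invariant candidates = total - loop-dependent
= 50 - 29 = 21

21


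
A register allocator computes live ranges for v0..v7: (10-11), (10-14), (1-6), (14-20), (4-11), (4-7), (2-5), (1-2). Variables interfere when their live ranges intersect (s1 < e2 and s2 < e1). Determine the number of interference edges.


Check all pairs for overlapping intervals.
Two intervals (s1,e1) and (s2,e2) overlap if s1 < e2 and s2 < e1.
v0 (10-11) vs v1..v7: overlaps v1, v4 -> 2
v1 (10-14) vs v2..v7: overlaps v4 -> 1
v2 (1-6) vs v3..v7: overlaps v4, v5, v6, v7 -> 4
v3 (14-20) vs v4..v7: overlaps none -> 0
v4 (4-11) vs v5..v7: overlaps v5, v6 -> 2
v5 (4-7) vs v6..v7: overlaps v6 -> 1
v6 (2-5) vs v7: overlaps none -> 0
Total overlapping pairs = 2 + 1 + 4 + 0 + 2 + 1 + 0 = 10

10


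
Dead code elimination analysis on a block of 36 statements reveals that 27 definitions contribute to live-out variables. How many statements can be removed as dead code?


Dead code = total statements - live definitions
= 36 - 27 = 9

9


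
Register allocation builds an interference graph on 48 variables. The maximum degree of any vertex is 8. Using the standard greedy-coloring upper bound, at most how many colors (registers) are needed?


Greedy coloring never needs more than (max_degree + 1) colors: when coloring a vertex, at most max_degree neighbors are already colored.
Upper bound = 8 + 1 = 9

9


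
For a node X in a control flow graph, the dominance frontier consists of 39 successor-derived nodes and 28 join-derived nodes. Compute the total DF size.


DF(X) = direct successor contributions + join point contributions
= 39 + 28 = 67

67


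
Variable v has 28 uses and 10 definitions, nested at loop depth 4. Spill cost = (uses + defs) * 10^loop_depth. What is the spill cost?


uses + defs = 28 + 10 = 38
10^4 = 10000
Spill cost = 38 * 10000 = 380000

380000


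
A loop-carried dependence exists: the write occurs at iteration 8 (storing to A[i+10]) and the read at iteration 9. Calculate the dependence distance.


Distance = read iteration - write iteration
= 9 - 8 = 1

1


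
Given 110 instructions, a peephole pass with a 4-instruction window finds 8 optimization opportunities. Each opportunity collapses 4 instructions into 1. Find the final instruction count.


Each match removes 3 instructions.
Total removed = 8 * 3 = 24
Remaining = 110 - 24 = 86

86


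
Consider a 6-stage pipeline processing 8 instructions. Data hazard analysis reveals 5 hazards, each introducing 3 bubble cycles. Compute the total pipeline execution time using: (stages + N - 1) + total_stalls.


Base cycles = 6 + 8 - 1 = 13
Total stalls = 5 * 3 = 15
Total = 13 + 15 = 28

28


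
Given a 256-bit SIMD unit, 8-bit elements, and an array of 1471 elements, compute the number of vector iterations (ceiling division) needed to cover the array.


Width = 256 / 8 = 32 elements per vector op
Iterations = ceil(1471 / 32) = 46

46


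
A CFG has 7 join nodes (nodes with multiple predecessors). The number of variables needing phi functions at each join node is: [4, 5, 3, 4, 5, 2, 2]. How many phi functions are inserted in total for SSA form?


Total phi functions = sum of phi functions at each join node
= 4 + 5 + 3 + 4 + 5 + 2 + 2 = 25

25


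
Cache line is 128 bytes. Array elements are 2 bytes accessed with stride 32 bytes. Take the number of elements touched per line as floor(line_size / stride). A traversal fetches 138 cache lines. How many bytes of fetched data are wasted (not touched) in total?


Elements per line = floor(128 / 32) = 4
Bytes used per line = 4 * 2 = 8
Wasted per line = 128 - 8 = 120
Total wasted = 120 * 138 = 16560

16560
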